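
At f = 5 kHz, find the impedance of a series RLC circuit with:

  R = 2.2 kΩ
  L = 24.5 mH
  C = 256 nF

Step 1 — Angular frequency: ω = 2π·f = 2π·5000 = 3.142e+04 rad/s.
Step 2 — Component impedances:
  R: Z = R = 2200 Ω
  L: Z = jωL = j·3.142e+04·0.0245 = 0 + j769.7 Ω
  C: Z = 1/(jωC) = -j/(ω·C) = 0 - j124.3 Ω
Step 3 — Series combination: Z_total = R + L + C = 2200 + j645.4 Ω = 2293∠16.3° Ω.

Z = 2200 + j645.4 Ω = 2293∠16.3° Ω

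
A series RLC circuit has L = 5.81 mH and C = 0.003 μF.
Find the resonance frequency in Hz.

Step 1 — Resonance condition Im(Z)=0 gives ω₀ = 1/√(LC).
Step 2 — ω₀ = 1/√(0.00581·3e-09) = 2.395e+05 rad/s.
Step 3 — f₀ = ω₀/(2π) = 3.812e+04 Hz.

f₀ = 3.812e+04 Hz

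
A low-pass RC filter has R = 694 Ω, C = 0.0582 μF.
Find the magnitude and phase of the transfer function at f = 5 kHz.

Step 1 — Angular frequency: ω = 2π·5000 = 3.142e+04 rad/s.
Step 2 — Transfer function: H(jω) = 1/(1 + jωRC).
Step 3 — Denominator: 1 + jωRC = 1 + j·3.142e+04·694·5.82e-08 = 1 + j1.269.
Step 4 — H = 0.3831 - j0.4861.
Step 5 — Magnitude: |H| = 0.619 (-4.2 dB); phase: φ = -51.8°.

|H| = 0.619 (-4.2 dB), φ = -51.8°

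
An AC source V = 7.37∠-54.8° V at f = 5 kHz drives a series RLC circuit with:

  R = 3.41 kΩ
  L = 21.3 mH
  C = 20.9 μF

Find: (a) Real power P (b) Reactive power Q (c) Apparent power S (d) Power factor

Step 1 — Angular frequency: ω = 2π·f = 2π·5000 = 3.142e+04 rad/s.
Step 2 — Component impedances:
  R: Z = R = 3410 Ω
  L: Z = jωL = j·3.142e+04·0.0213 = 0 + j669.2 Ω
  C: Z = 1/(jωC) = -j/(ω·C) = 0 - j1.523 Ω
Step 3 — Series combination: Z_total = R + L + C = 3410 + j667.6 Ω = 3475∠11.1° Ω.
Step 4 — Source phasor: V = 7.37∠-54.8° V = 4.248 - j6.022 V.
Step 5 — Current: I = V / Z = 0.0008668 - j0.001936 A = 0.002121∠-65.9° A.
Step 6 — Complex power: S = V·I* = 0.01534 + j0.003004 VA.
Step 7 — Real power: P = Re(S) = 0.01534 W.
Step 8 — Reactive power: Q = Im(S) = 0.003004 VAR.
Step 9 — Apparent power: |S| = 0.01563 VA.
Step 10 — Power factor: PF = P/|S| = 0.9814 (lagging).

(a) P = 0.01534 W  (b) Q = 0.003004 VAR  (c) S = 0.01563 VA  (d) PF = 0.9814 (lagging)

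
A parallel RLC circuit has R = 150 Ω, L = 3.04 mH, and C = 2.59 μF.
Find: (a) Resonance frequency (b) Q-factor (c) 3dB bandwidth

Step 1 — Resonance: ω₀ = 1/√(LC) = 1/√(0.00304·2.59e-06) = 1.127e+04 rad/s.
Step 2 — f₀ = ω₀/(2π) = 1794 Hz.
Step 3 — Parallel Q: Q = R/(ω₀L) = 150/(1.127e+04·0.00304) = 4.378.
Step 4 — Bandwidth: Δω = ω₀/Q = 2574 rad/s; BW = Δω/(2π) = 409.7 Hz.

(a) f₀ = 1794 Hz  (b) Q = 4.378  (c) BW = 409.7 Hz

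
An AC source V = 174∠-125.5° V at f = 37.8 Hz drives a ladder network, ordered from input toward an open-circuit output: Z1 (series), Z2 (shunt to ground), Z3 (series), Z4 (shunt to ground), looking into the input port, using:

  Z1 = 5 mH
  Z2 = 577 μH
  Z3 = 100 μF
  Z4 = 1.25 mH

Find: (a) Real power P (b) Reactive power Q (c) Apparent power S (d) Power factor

Step 1 — Angular frequency: ω = 2π·f = 2π·37.8 = 237.5 rad/s.
Step 2 — Component impedances:
  Z1: Z = jωL = j·237.5·0.005 = 0 + j1.188 Ω
  Z2: Z = jωL = j·237.5·0.000577 = 0 + j0.137 Ω
  Z3: Z = 1/(jωC) = -j/(ω·C) = 0 - j42.1 Ω
  Z4: Z = jωL = j·237.5·0.00125 = 0 + j0.2969 Ω
Step 3 — Ladder network (open output): work backward from the far end, alternating series and parallel combinations. Z_in = 0 + j1.325 Ω = 1.325∠90.0° Ω.
Step 4 — Source phasor: V = 174∠-125.5° V = -101 - j141.7 V.
Step 5 — Current: I = V / Z = -106.9 + j76.26 A = 131.3∠144.5° A.
Step 6 — Complex power: S = V·I* = 0 + j2.285e+04 VA.
Step 7 — Real power: P = Re(S) = 0 W.
Step 8 — Reactive power: Q = Im(S) = 2.285e+04 VAR.
Step 9 — Apparent power: |S| = 2.285e+04 VA.
Step 10 — Power factor: PF = P/|S| = 0 (lagging).

(a) P = 0 W  (b) Q = 2.285e+04 VAR  (c) S = 2.285e+04 VA  (d) PF = 0 (lagging)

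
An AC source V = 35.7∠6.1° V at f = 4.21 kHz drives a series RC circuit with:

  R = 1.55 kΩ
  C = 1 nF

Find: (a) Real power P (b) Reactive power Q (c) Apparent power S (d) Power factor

Step 1 — Angular frequency: ω = 2π·f = 2π·4210 = 2.645e+04 rad/s.
Step 2 — Component impedances:
  R: Z = R = 1550 Ω
  C: Z = 1/(jωC) = -j/(ω·C) = 0 - j3.78e+04 Ω
Step 3 — Series combination: Z_total = R + C = 1550 - j3.78e+04 Ω = 3.784e+04∠-87.7° Ω.
Step 4 — Source phasor: V = 35.7∠6.1° V = 35.5 + j3.794 V.
Step 5 — Current: I = V / Z = -6.175e-05 + j0.0009415 A = 0.0009436∠93.8° A.
Step 6 — Complex power: S = V·I* = 0.00138 - j0.03366 VA.
Step 7 — Real power: P = Re(S) = 0.00138 W.
Step 8 — Reactive power: Q = Im(S) = -0.03366 VAR.
Step 9 — Apparent power: |S| = 0.03368 VA.
Step 10 — Power factor: PF = P/|S| = 0.04097 (leading).

(a) P = 0.00138 W  (b) Q = -0.03366 VAR  (c) S = 0.03368 VA  (d) PF = 0.04097 (leading)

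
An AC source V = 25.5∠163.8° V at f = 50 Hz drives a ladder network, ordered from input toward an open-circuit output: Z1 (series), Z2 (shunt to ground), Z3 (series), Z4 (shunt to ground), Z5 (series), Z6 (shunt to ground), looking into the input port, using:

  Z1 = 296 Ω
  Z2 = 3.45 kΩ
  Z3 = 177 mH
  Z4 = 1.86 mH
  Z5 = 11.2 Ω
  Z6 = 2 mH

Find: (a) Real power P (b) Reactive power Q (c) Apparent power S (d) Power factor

Step 1 — Angular frequency: ω = 2π·f = 2π·50 = 314.2 rad/s.
Step 2 — Component impedances:
  Z1: Z = R = 296 Ω
  Z2: Z = R = 3450 Ω
  Z3: Z = jωL = j·314.2·0.177 = 0 + j55.61 Ω
  Z4: Z = jωL = j·314.2·0.00186 = 0 + j0.5843 Ω
  Z5: Z = R = 11.2 Ω
  Z6: Z = jωL = j·314.2·0.002 = 0 + j0.6283 Ω
Step 3 — Ladder network (open output): work backward from the far end, alternating series and parallel combinations. Z_in = 296.9 + j56.17 Ω = 302.2∠10.7° Ω.
Step 4 — Source phasor: V = 25.5∠163.8° V = -24.49 + j7.114 V.
Step 5 — Current: I = V / Z = -0.07524 + j0.03819 A = 0.08438∠153.1° A.
Step 6 — Complex power: S = V·I* = 2.114 + j0.3999 VA.
Step 7 — Real power: P = Re(S) = 2.114 W.
Step 8 — Reactive power: Q = Im(S) = 0.3999 VAR.
Step 9 — Apparent power: |S| = 2.152 VA.
Step 10 — Power factor: PF = P/|S| = 0.9826 (lagging).

(a) P = 2.114 W  (b) Q = 0.3999 VAR  (c) S = 2.152 VA  (d) PF = 0.9826 (lagging)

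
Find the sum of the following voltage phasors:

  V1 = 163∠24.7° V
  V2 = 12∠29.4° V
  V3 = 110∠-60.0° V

Step 1 — Convert each phasor to rectangular form:
  V1 = 163·(cos(24.7°) + j·sin(24.7°)) = 148.1 + j68.11 V
  V2 = 12·(cos(29.4°) + j·sin(29.4°)) = 10.45 + j5.891 V
  V3 = 110·(cos(-60.0°) + j·sin(-60.0°)) = 55 - j95.26 V
Step 2 — Sum components: V_total = 213.5 - j21.26 V.
Step 3 — Convert to polar: |V_total| = 214.6 V, ∠V_total = -5.7°.

V_total = 214.6∠-5.7° V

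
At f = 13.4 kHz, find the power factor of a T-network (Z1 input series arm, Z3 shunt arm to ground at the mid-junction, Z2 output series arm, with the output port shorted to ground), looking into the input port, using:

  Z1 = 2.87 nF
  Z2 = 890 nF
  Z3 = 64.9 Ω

Step 1 — Angular frequency: ω = 2π·f = 2π·1.34e+04 = 8.419e+04 rad/s.
Step 2 — Component impedances:
  Z1: Z = 1/(jωC) = -j/(ω·C) = 0 - j4138 Ω
  Z2: Z = 1/(jωC) = -j/(ω·C) = 0 - j13.35 Ω
  Z3: Z = R = 64.9 Ω
Step 3 — With the output port shorted to ground, the output series arm Z2 runs from the junction to ground; the shunt arm Z3 also runs from the junction to ground. They appear in parallel: Z3 || Z2 = 2.633 - j12.8 Ω.
Step 4 — Series with input arm Z1: Z_in = Z1 + (Z3 || Z2) = 2.633 - j4151 Ω = 4151∠-90.0° Ω.
Step 5 — Power factor: PF = cos(φ) = Re(Z)/|Z| = 2.6328/4151.2 = 0.0006342.
Step 6 — Type: Im(Z) = -4151 ⇒ leading (phase φ = -90.0°).

PF = 0.0006342 (leading, φ = -90.0°)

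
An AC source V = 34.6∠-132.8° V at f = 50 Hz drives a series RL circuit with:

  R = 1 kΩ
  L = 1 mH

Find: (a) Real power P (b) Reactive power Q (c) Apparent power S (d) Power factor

Step 1 — Angular frequency: ω = 2π·f = 2π·50 = 314.2 rad/s.
Step 2 — Component impedances:
  R: Z = R = 1000 Ω
  L: Z = jωL = j·314.2·0.001 = 0 + j0.3142 Ω
Step 3 — Series combination: Z_total = R + L = 1000 + j0.3142 Ω = 1000∠0.0° Ω.
Step 4 — Source phasor: V = 34.6∠-132.8° V = -23.51 - j25.39 V.
Step 5 — Current: I = V / Z = -0.02352 - j0.02538 A = 0.0346∠-132.8° A.
Step 6 — Complex power: S = V·I* = 1.197 + j0.0003761 VA.
Step 7 — Real power: P = Re(S) = 1.197 W.
Step 8 — Reactive power: Q = Im(S) = 0.0003761 VAR.
Step 9 — Apparent power: |S| = 1.197 VA.
Step 10 — Power factor: PF = P/|S| = 1 (lagging).

(a) P = 1.197 W  (b) Q = 0.0003761 VAR  (c) S = 1.197 VA  (d) PF = 1 (lagging)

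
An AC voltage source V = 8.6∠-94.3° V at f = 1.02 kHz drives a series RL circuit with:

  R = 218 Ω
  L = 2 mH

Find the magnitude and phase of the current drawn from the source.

Step 1 — Angular frequency: ω = 2π·f = 2π·1020 = 6409 rad/s.
Step 2 — Component impedances:
  R: Z = R = 218 Ω
  L: Z = jωL = j·6409·0.002 = 0 + j12.82 Ω
Step 3 — Series combination: Z_total = R + L = 218 + j12.82 Ω = 218.4∠3.4° Ω.
Step 4 — Source phasor: V = 8.6∠-94.3° V = -0.6448 - j8.576 V.
Step 5 — Ohm's law: I = V / Z_total = (-0.6448 - j8.576) / (218 + j12.82) = -0.005253 - j0.03903 A.
Step 6 — Convert to polar: |I| = 0.03938 A, ∠I = -97.7°.

I = 0.03938∠-97.7° A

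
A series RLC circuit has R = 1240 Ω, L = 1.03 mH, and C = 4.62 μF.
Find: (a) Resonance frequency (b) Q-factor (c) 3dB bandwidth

Step 1 — Resonance: ω₀ = 1/√(LC) = 1/√(0.00103·4.62e-06) = 1.45e+04 rad/s.
Step 2 — f₀ = ω₀/(2π) = 2307 Hz.
Step 3 — Series Q: Q = ω₀L/R = 1.45e+04·0.00103/1240 = 0.01204.
Step 4 — Bandwidth: Δω = ω₀/Q = 1.204e+06 rad/s; BW = Δω/(2π) = 1.916e+05 Hz.

(a) f₀ = 2307 Hz  (b) Q = 0.01204  (c) BW = 1.916e+05 Hz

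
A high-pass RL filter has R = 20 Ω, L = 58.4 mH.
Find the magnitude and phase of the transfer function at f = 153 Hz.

Step 1 — Angular frequency: ω = 2π·153 = 961.3 rad/s.
Step 2 — Transfer function: H(jω) = jωL/(R + jωL).
Step 3 — Numerator jωL = j·56.14; denominator R + jωL = 20 + j56.14.
Step 4 — H = 0.8874 + j0.3161.
Step 5 — Magnitude: |H| = 0.942 (-0.5 dB); phase: φ = 19.6°.

|H| = 0.942 (-0.5 dB), φ = 19.6°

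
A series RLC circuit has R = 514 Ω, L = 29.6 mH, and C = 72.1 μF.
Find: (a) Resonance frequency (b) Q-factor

Step 1 — Resonance condition Im(Z)=0 gives ω₀ = 1/√(LC).
Step 2 — ω₀ = 1/√(0.0296·7.21e-05) = 684.5 rad/s.
Step 3 — f₀ = ω₀/(2π) = 108.9 Hz.
Step 4 — Series Q: Q = ω₀L/R = 684.5·0.0296/514 = 0.03942.

(a) f₀ = 108.9 Hz  (b) Q = 0.03942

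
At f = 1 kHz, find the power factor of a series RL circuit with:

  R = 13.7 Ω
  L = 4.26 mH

Step 1 — Angular frequency: ω = 2π·f = 2π·1000 = 6283 rad/s.
Step 2 — Component impedances:
  R: Z = R = 13.7 Ω
  L: Z = jωL = j·6283·0.00426 = 0 + j26.77 Ω
Step 3 — Series combination: Z_total = R + L = 13.7 + j26.77 Ω = 30.07∠62.9° Ω.
Step 4 — Power factor: PF = cos(φ) = Re(Z)/|Z| = 13.7/30.07 = 0.4556.
Step 5 — Type: Im(Z) = 26.77 ⇒ lagging (phase φ = 62.9°).

PF = 0.4556 (lagging, φ = 62.9°)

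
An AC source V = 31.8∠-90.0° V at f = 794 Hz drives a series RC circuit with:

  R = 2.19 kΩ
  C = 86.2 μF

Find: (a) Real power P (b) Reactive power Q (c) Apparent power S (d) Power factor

Step 1 — Angular frequency: ω = 2π·f = 2π·794 = 4989 rad/s.
Step 2 — Component impedances:
  R: Z = R = 2190 Ω
  C: Z = 1/(jωC) = -j/(ω·C) = 0 - j2.325 Ω
Step 3 — Series combination: Z_total = R + C = 2190 - j2.325 Ω = 2190∠-0.1° Ω.
Step 4 — Source phasor: V = 31.8∠-90.0° V = 0 - j31.8 V.
Step 5 — Current: I = V / Z = 1.542e-05 - j0.01452 A = 0.01452∠-89.9° A.
Step 6 — Complex power: S = V·I* = 0.4618 - j0.0004903 VA.
Step 7 — Real power: P = Re(S) = 0.4618 W.
Step 8 — Reactive power: Q = Im(S) = -0.0004903 VAR.
Step 9 — Apparent power: |S| = 0.4618 VA.
Step 10 — Power factor: PF = P/|S| = 1 (leading).

(a) P = 0.4618 W  (b) Q = -0.0004903 VAR  (c) S = 0.4618 VA  (d) PF = 1 (leading)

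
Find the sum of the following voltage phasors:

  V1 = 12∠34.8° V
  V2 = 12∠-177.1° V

Step 1 — Convert each phasor to rectangular form:
  V1 = 12·(cos(34.8°) + j·sin(34.8°)) = 9.854 + j6.849 V
  V2 = 12·(cos(-177.1°) + j·sin(-177.1°)) = -11.98 - j0.6071 V
Step 2 — Sum components: V_total = -2.131 + j6.241 V.
Step 3 — Convert to polar: |V_total| = 6.595 V, ∠V_total = 108.9°.

V_total = 6.595∠108.9° V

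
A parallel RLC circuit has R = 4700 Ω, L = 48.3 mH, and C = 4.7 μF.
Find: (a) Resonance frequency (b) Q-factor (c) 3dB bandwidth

Step 1 — Resonance: ω₀ = 1/√(LC) = 1/√(0.0483·4.7e-06) = 2099 rad/s.
Step 2 — f₀ = ω₀/(2π) = 334 Hz.
Step 3 — Parallel Q: Q = R/(ω₀L) = 4700/(2099·0.0483) = 46.36.
Step 4 — Bandwidth: Δω = ω₀/Q = 45.27 rad/s; BW = Δω/(2π) = 7.205 Hz.

(a) f₀ = 334 Hz  (b) Q = 46.36  (c) BW = 7.205 Hz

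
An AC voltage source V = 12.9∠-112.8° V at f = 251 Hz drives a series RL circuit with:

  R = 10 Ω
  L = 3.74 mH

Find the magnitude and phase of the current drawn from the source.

Step 1 — Angular frequency: ω = 2π·f = 2π·251 = 1577 rad/s.
Step 2 — Component impedances:
  R: Z = R = 10 Ω
  L: Z = jωL = j·1577·0.00374 = 0 + j5.898 Ω
Step 3 — Series combination: Z_total = R + L = 10 + j5.898 Ω = 11.61∠30.5° Ω.
Step 4 — Source phasor: V = 12.9∠-112.8° V = -4.999 - j11.89 V.
Step 5 — Ohm's law: I = V / Z_total = (-4.999 - j11.89) / (10 + j5.898) = -0.8913 - j0.6635 A.
Step 6 — Convert to polar: |I| = 1.111 A, ∠I = -143.3°.

I = 1.111∠-143.3° A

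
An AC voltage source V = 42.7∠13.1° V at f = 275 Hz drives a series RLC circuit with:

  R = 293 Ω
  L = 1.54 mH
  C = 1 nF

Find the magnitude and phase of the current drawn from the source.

Step 1 — Angular frequency: ω = 2π·f = 2π·275 = 1728 rad/s.
Step 2 — Component impedances:
  R: Z = R = 293 Ω
  L: Z = jωL = j·1728·0.00154 = 0 + j2.661 Ω
  C: Z = 1/(jωC) = -j/(ω·C) = 0 - j5.787e+05 Ω
Step 3 — Series combination: Z_total = R + L + C = 293 - j5.787e+05 Ω = 5.787e+05∠-90.0° Ω.
Step 4 — Source phasor: V = 42.7∠13.1° V = 41.59 + j9.678 V.
Step 5 — Ohm's law: I = V / Z_total = (41.59 + j9.678) / (293 - j5.787e+05) = -1.669e-05 + j7.187e-05 A.
Step 6 — Convert to polar: |I| = 7.378e-05 A, ∠I = 103.1°.

I = 7.378e-05∠103.1° A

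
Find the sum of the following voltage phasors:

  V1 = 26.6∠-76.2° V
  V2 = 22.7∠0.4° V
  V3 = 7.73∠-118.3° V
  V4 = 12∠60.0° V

Step 1 — Convert each phasor to rectangular form:
  V1 = 26.6·(cos(-76.2°) + j·sin(-76.2°)) = 6.345 - j25.83 V
  V2 = 22.7·(cos(0.4°) + j·sin(0.4°)) = 22.7 + j0.1585 V
  V3 = 7.73·(cos(-118.3°) + j·sin(-118.3°)) = -3.665 - j6.806 V
  V4 = 12·(cos(60.0°) + j·sin(60.0°)) = 6 + j10.39 V
Step 2 — Sum components: V_total = 31.38 - j22.09 V.
Step 3 — Convert to polar: |V_total| = 38.37 V, ∠V_total = -35.1°.

V_total = 38.37∠-35.1° V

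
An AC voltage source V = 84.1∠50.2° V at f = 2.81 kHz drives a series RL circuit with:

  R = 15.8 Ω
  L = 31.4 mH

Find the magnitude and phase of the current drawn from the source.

Step 1 — Angular frequency: ω = 2π·f = 2π·2810 = 1.766e+04 rad/s.
Step 2 — Component impedances:
  R: Z = R = 15.8 Ω
  L: Z = jωL = j·1.766e+04·0.0314 = 0 + j554.4 Ω
Step 3 — Series combination: Z_total = R + L = 15.8 + j554.4 Ω = 554.6∠88.4° Ω.
Step 4 — Source phasor: V = 84.1∠50.2° V = 53.83 + j64.61 V.
Step 5 — Ohm's law: I = V / Z_total = (53.83 + j64.61) / (15.8 + j554.4) = 0.1192 - j0.09371 A.
Step 6 — Convert to polar: |I| = 0.1516 A, ∠I = -38.2°.

I = 0.1516∠-38.2° A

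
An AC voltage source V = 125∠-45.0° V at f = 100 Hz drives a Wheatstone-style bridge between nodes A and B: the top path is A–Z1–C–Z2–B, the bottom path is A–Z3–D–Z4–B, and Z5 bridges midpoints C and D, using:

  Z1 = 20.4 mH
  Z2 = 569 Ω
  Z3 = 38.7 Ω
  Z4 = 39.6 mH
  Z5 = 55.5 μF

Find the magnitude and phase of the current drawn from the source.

Step 1 — Angular frequency: ω = 2π·f = 2π·100 = 628.3 rad/s.
Step 2 — Component impedances:
  Z1: Z = jωL = j·628.3·0.0204 = 0 + j12.82 Ω
  Z2: Z = R = 569 Ω
  Z3: Z = R = 38.7 Ω
  Z4: Z = jωL = j·628.3·0.0396 = 0 + j24.88 Ω
  Z5: Z = 1/(jωC) = -j/(ω·C) = 0 - j28.68 Ω
Step 3 — Bridge requires nodal analysis (the Z5 bridge couples midpoints C and D, so the two paths cannot be reduced to a simple series/parallel combination). Setting node B to ground and injecting 1 A at node A, the 3-node admittance system at A, C, D solves to V_A = Z_AB = 5.392 + j11.29 Ω = 12.51∠64.5° Ω.
Step 4 — Source phasor: V = 125∠-45.0° V = 88.39 - j88.39 V.
Step 5 — Ohm's law: I = V / Z_total = (88.39 - j88.39) / (5.392 + j11.29) = -3.33 - j9.417 A.
Step 6 — Convert to polar: |I| = 9.989 A, ∠I = -109.5°.

I = 9.989∠-109.5° A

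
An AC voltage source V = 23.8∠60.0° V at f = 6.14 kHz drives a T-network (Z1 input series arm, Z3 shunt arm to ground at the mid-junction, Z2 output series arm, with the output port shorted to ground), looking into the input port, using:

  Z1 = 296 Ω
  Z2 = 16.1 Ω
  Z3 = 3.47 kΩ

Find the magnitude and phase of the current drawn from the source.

Step 1 — Angular frequency: ω = 2π·f = 2π·6140 = 3.858e+04 rad/s.
Step 2 — Component impedances:
  Z1: Z = R = 296 Ω
  Z2: Z = R = 16.1 Ω
  Z3: Z = R = 3470 Ω
Step 3 — With the output port shorted to ground, the output series arm Z2 runs from the junction to ground; the shunt arm Z3 also runs from the junction to ground. They appear in parallel: Z3 || Z2 = 16.03 Ω.
Step 4 — Series with input arm Z1: Z_in = Z1 + (Z3 || Z2) = 312 Ω = 312∠0.0° Ω.
Step 5 — Source phasor: V = 23.8∠60.0° V = 11.9 + j20.61 V.
Step 6 — Ohm's law: I = V / Z_total = (11.9 + j20.61) / (312) = 0.03814 + j0.06606 A.
Step 7 — Convert to polar: |I| = 0.07628 A, ∠I = 60.0°.

I = 0.07628∠60.0° A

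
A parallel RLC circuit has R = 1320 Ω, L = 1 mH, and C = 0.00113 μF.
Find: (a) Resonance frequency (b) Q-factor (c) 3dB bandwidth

Step 1 — Resonance: ω₀ = 1/√(LC) = 1/√(0.001·1.13e-09) = 9.407e+05 rad/s.
Step 2 — f₀ = ω₀/(2π) = 1.497e+05 Hz.
Step 3 — Parallel Q: Q = R/(ω₀L) = 1320/(9.407e+05·0.001) = 1.403.
Step 4 — Bandwidth: Δω = ω₀/Q = 6.704e+05 rad/s; BW = Δω/(2π) = 1.067e+05 Hz.

(a) f₀ = 1.497e+05 Hz  (b) Q = 1.403  (c) BW = 1.067e+05 Hz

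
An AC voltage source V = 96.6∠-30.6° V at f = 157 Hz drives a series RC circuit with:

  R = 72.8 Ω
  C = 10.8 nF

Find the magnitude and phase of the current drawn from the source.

Step 1 — Angular frequency: ω = 2π·f = 2π·157 = 986.5 rad/s.
Step 2 — Component impedances:
  R: Z = R = 72.8 Ω
  C: Z = 1/(jωC) = -j/(ω·C) = 0 - j9.386e+04 Ω
Step 3 — Series combination: Z_total = R + C = 72.8 - j9.386e+04 Ω = 9.386e+04∠-90.0° Ω.
Step 4 — Source phasor: V = 96.6∠-30.6° V = 83.15 - j49.17 V.
Step 5 — Ohm's law: I = V / Z_total = (83.15 - j49.17) / (72.8 - j9.386e+04) = 0.0005246 + j0.0008854 A.
Step 6 — Convert to polar: |I| = 0.001029 A, ∠I = 59.4°.

I = 0.001029∠59.4° A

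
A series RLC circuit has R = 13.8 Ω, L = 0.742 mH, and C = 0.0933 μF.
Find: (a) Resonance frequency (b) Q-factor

Step 1 — Resonance condition Im(Z)=0 gives ω₀ = 1/√(LC).
Step 2 — ω₀ = 1/√(0.000742·9.33e-08) = 1.202e+05 rad/s.
Step 3 — f₀ = ω₀/(2π) = 1.913e+04 Hz.
Step 4 — Series Q: Q = ω₀L/R = 1.202e+05·0.000742/13.8 = 6.462.

(a) f₀ = 1.913e+04 Hz  (b) Q = 6.462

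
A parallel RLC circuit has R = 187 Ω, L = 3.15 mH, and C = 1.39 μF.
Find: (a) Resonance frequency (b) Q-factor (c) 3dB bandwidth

Step 1 — Resonance: ω₀ = 1/√(LC) = 1/√(0.00315·1.39e-06) = 1.511e+04 rad/s.
Step 2 — f₀ = ω₀/(2π) = 2405 Hz.
Step 3 — Parallel Q: Q = R/(ω₀L) = 187/(1.511e+04·0.00315) = 3.928.
Step 4 — Bandwidth: Δω = ω₀/Q = 3847 rad/s; BW = Δω/(2π) = 612.3 Hz.

(a) f₀ = 2405 Hz  (b) Q = 3.928  (c) BW = 612.3 Hz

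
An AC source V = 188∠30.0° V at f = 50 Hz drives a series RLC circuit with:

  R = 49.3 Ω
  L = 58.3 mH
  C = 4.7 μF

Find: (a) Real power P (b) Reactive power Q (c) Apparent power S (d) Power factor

Step 1 — Angular frequency: ω = 2π·f = 2π·50 = 314.2 rad/s.
Step 2 — Component impedances:
  R: Z = R = 49.3 Ω
  L: Z = jωL = j·314.2·0.0583 = 0 + j18.32 Ω
  C: Z = 1/(jωC) = -j/(ω·C) = 0 - j677.3 Ω
Step 3 — Series combination: Z_total = R + L + C = 49.3 - j658.9 Ω = 660.8∠-85.7° Ω.
Step 4 — Source phasor: V = 188∠30.0° V = 162.8 + j94 V.
Step 5 — Current: I = V / Z = -0.1235 + j0.2563 A = 0.2845∠115.7° A.
Step 6 — Complex power: S = V·I* = 3.991 - j53.34 VA.
Step 7 — Real power: P = Re(S) = 3.991 W.
Step 8 — Reactive power: Q = Im(S) = -53.34 VAR.
Step 9 — Apparent power: |S| = 53.49 VA.
Step 10 — Power factor: PF = P/|S| = 0.07461 (leading).

(a) P = 3.991 W  (b) Q = -53.34 VAR  (c) S = 53.49 VA  (d) PF = 0.07461 (leading)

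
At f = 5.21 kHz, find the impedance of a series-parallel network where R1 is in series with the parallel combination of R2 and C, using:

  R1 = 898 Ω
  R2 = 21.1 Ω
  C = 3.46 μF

Step 1 — Angular frequency: ω = 2π·f = 2π·5210 = 3.274e+04 rad/s.
Step 2 — Component impedances:
  R1: Z = R = 898 Ω
  R2: Z = R = 21.1 Ω
  C: Z = 1/(jωC) = -j/(ω·C) = 0 - j8.829 Ω
Step 3 — Parallel branch: R2 || C = 1/(1/R2 + 1/C) = 3.144 - j7.513 Ω.
Step 4 — Series with R1: Z_total = R1 + (R2 || C) = 901.1 - j7.513 Ω = 901.2∠-0.5° Ω.

Z = 901.1 - j7.513 Ω = 901.2∠-0.5° Ω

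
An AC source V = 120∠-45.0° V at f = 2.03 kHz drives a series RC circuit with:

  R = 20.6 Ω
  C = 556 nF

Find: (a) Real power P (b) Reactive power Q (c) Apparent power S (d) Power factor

Step 1 — Angular frequency: ω = 2π·f = 2π·2030 = 1.275e+04 rad/s.
Step 2 — Component impedances:
  R: Z = R = 20.6 Ω
  C: Z = 1/(jωC) = -j/(ω·C) = 0 - j141 Ω
Step 3 — Series combination: Z_total = R + C = 20.6 - j141 Ω = 142.5∠-81.7° Ω.
Step 4 — Source phasor: V = 120∠-45.0° V = 84.85 - j84.85 V.
Step 5 — Current: I = V / Z = 0.6752 + j0.5031 A = 0.8421∠36.7° A.
Step 6 — Complex power: S = V·I* = 14.61 - j99.99 VA.
Step 7 — Real power: P = Re(S) = 14.61 W.
Step 8 — Reactive power: Q = Im(S) = -99.99 VAR.
Step 9 — Apparent power: |S| = 101 VA.
Step 10 — Power factor: PF = P/|S| = 0.1446 (leading).

(a) P = 14.61 W  (b) Q = -99.99 VAR  (c) S = 101 VA  (d) PF = 0.1446 (leading)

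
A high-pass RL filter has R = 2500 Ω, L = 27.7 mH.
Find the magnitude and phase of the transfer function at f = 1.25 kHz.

Step 1 — Angular frequency: ω = 2π·1250 = 7854 rad/s.
Step 2 — Transfer function: H(jω) = jωL/(R + jωL).
Step 3 — Numerator jωL = j·217.6; denominator R + jωL = 2500 + j217.6.
Step 4 — H = 0.007516 + j0.08637.
Step 5 — Magnitude: |H| = 0.08669 (-21.2 dB); phase: φ = 85.0°.

|H| = 0.08669 (-21.2 dB), φ = 85.0°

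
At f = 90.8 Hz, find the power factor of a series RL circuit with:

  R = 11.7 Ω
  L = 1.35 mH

Step 1 — Angular frequency: ω = 2π·f = 2π·90.8 = 570.5 rad/s.
Step 2 — Component impedances:
  R: Z = R = 11.7 Ω
  L: Z = jωL = j·570.5·0.00135 = 0 + j0.7702 Ω
Step 3 — Series combination: Z_total = R + L = 11.7 + j0.7702 Ω = 11.73∠3.8° Ω.
Step 4 — Power factor: PF = cos(φ) = Re(Z)/|Z| = 11.7/11.7253 = 0.9978.
Step 5 — Type: Im(Z) = 0.7702 ⇒ lagging (phase φ = 3.8°).

PF = 0.9978 (lagging, φ = 3.8°)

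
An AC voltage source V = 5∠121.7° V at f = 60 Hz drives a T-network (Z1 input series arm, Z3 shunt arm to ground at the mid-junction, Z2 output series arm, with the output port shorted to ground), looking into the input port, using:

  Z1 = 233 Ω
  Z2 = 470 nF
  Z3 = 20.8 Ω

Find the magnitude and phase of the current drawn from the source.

Step 1 — Angular frequency: ω = 2π·f = 2π·60 = 377 rad/s.
Step 2 — Component impedances:
  Z1: Z = R = 233 Ω
  Z2: Z = 1/(jωC) = -j/(ω·C) = 0 - j5644 Ω
  Z3: Z = R = 20.8 Ω
Step 3 — With the output port shorted to ground, the output series arm Z2 runs from the junction to ground; the shunt arm Z3 also runs from the junction to ground. They appear in parallel: Z3 || Z2 = 20.8 - j0.07666 Ω.
Step 4 — Series with input arm Z1: Z_in = Z1 + (Z3 || Z2) = 253.8 - j0.07666 Ω = 253.8∠-0.0° Ω.
Step 5 — Source phasor: V = 5∠121.7° V = -2.627 + j4.254 V.
Step 6 — Ohm's law: I = V / Z_total = (-2.627 + j4.254) / (253.8 - j0.07666) = -0.01036 + j0.01676 A.
Step 7 — Convert to polar: |I| = 0.0197 A, ∠I = 121.7°.

I = 0.0197∠121.7° A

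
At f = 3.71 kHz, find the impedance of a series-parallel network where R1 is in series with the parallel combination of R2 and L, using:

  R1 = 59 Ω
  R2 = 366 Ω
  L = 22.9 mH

Step 1 — Angular frequency: ω = 2π·f = 2π·3710 = 2.331e+04 rad/s.
Step 2 — Component impedances:
  R1: Z = R = 59 Ω
  R2: Z = R = 366 Ω
  L: Z = jωL = j·2.331e+04·0.0229 = 0 + j533.8 Ω
Step 3 — Parallel branch: R2 || L = 1/(1/R2 + 1/L) = 249 + j170.7 Ω.
Step 4 — Series with R1: Z_total = R1 + (R2 || L) = 308 + j170.7 Ω = 352.1∠29.0° Ω.

Z = 308 + j170.7 Ω = 352.1∠29.0° Ω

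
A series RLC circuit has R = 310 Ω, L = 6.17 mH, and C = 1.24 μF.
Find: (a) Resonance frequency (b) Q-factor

Step 1 — Resonance condition Im(Z)=0 gives ω₀ = 1/√(LC).
Step 2 — ω₀ = 1/√(0.00617·1.24e-06) = 1.143e+04 rad/s.
Step 3 — f₀ = ω₀/(2π) = 1820 Hz.
Step 4 — Series Q: Q = ω₀L/R = 1.143e+04·0.00617/310 = 0.2275.

(a) f₀ = 1820 Hz  (b) Q = 0.2275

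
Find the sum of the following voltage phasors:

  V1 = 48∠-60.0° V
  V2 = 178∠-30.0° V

Step 1 — Convert each phasor to rectangular form:
  V1 = 48·(cos(-60.0°) + j·sin(-60.0°)) = 24 - j41.57 V
  V2 = 178·(cos(-30.0°) + j·sin(-30.0°)) = 154.2 - j89 V
Step 2 — Sum components: V_total = 178.2 - j130.6 V.
Step 3 — Convert to polar: |V_total| = 220.9 V, ∠V_total = -36.2°.

V_total = 220.9∠-36.2° V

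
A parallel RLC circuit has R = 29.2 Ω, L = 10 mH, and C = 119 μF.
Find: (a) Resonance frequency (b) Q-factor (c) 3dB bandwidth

Step 1 — Resonance: ω₀ = 1/√(LC) = 1/√(0.01·0.000119) = 916.7 rad/s.
Step 2 — f₀ = ω₀/(2π) = 145.9 Hz.
Step 3 — Parallel Q: Q = R/(ω₀L) = 29.2/(916.7·0.01) = 3.185.
Step 4 — Bandwidth: Δω = ω₀/Q = 287.8 rad/s; BW = Δω/(2π) = 45.8 Hz.

(a) f₀ = 145.9 Hz  (b) Q = 3.185  (c) BW = 45.8 Hz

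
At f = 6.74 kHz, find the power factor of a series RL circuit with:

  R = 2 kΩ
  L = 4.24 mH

Step 1 — Angular frequency: ω = 2π·f = 2π·6740 = 4.235e+04 rad/s.
Step 2 — Component impedances:
  R: Z = R = 2000 Ω
  L: Z = jωL = j·4.235e+04·0.00424 = 0 + j179.6 Ω
Step 3 — Series combination: Z_total = R + L = 2000 + j179.6 Ω = 2008∠5.1° Ω.
Step 4 — Power factor: PF = cos(φ) = Re(Z)/|Z| = 2000/2008 = 0.996.
Step 5 — Type: Im(Z) = 179.6 ⇒ lagging (phase φ = 5.1°).

PF = 0.996 (lagging, φ = 5.1°)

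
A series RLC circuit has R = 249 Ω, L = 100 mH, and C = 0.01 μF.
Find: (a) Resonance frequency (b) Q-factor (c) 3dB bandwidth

Step 1 — Resonance: ω₀ = 1/√(LC) = 1/√(0.1·1e-08) = 3.162e+04 rad/s.
Step 2 — f₀ = ω₀/(2π) = 5033 Hz.
Step 3 — Series Q: Q = ω₀L/R = 3.162e+04·0.1/249 = 12.7.
Step 4 — Bandwidth: Δω = ω₀/Q = 2490 rad/s; BW = Δω/(2π) = 396.3 Hz.

(a) f₀ = 5033 Hz  (b) Q = 12.7  (c) BW = 396.3 Hz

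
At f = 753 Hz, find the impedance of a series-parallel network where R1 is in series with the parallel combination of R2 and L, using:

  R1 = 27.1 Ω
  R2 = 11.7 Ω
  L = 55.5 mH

Step 1 — Angular frequency: ω = 2π·f = 2π·753 = 4731 rad/s.
Step 2 — Component impedances:
  R1: Z = R = 27.1 Ω
  R2: Z = R = 11.7 Ω
  L: Z = jωL = j·4731·0.0555 = 0 + j262.6 Ω
Step 3 — Parallel branch: R2 || L = 1/(1/R2 + 1/L) = 11.68 + j0.5203 Ω.
Step 4 — Series with R1: Z_total = R1 + (R2 || L) = 38.78 + j0.5203 Ω = 38.78∠0.8° Ω.

Z = 38.78 + j0.5203 Ω = 38.78∠0.8° Ω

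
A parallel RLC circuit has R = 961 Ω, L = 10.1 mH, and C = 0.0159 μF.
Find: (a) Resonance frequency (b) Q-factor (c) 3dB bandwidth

Step 1 — Resonance: ω₀ = 1/√(LC) = 1/√(0.0101·1.59e-08) = 7.891e+04 rad/s.
Step 2 — f₀ = ω₀/(2π) = 1.256e+04 Hz.
Step 3 — Parallel Q: Q = R/(ω₀L) = 961/(7.891e+04·0.0101) = 1.206.
Step 4 — Bandwidth: Δω = ω₀/Q = 6.545e+04 rad/s; BW = Δω/(2π) = 1.042e+04 Hz.

(a) f₀ = 1.256e+04 Hz  (b) Q = 1.206  (c) BW = 1.042e+04 Hz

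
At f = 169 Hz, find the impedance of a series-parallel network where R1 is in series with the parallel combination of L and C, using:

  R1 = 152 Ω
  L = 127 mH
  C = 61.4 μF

Step 1 — Angular frequency: ω = 2π·f = 2π·169 = 1062 rad/s.
Step 2 — Component impedances:
  R1: Z = R = 152 Ω
  L: Z = jωL = j·1062·0.127 = 0 + j134.9 Ω
  C: Z = 1/(jωC) = -j/(ω·C) = 0 - j15.34 Ω
Step 3 — Parallel branch: L || C = 1/(1/L + 1/C) = 0 - j17.31 Ω.
Step 4 — Series with R1: Z_total = R1 + (L || C) = 152 - j17.31 Ω = 153∠-6.5° Ω.

Z = 152 - j17.31 Ω = 153∠-6.5° Ω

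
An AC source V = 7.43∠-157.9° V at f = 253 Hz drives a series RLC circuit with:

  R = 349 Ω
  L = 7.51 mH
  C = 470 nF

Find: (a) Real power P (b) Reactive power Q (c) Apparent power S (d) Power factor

Step 1 — Angular frequency: ω = 2π·f = 2π·253 = 1590 rad/s.
Step 2 — Component impedances:
  R: Z = R = 349 Ω
  L: Z = jωL = j·1590·0.00751 = 0 + j11.94 Ω
  C: Z = 1/(jωC) = -j/(ω·C) = 0 - j1338 Ω
Step 3 — Series combination: Z_total = R + L + C = 349 - j1327 Ω = 1372∠-75.3° Ω.
Step 4 — Source phasor: V = 7.43∠-157.9° V = -6.884 - j2.795 V.
Step 5 — Current: I = V / Z = 0.0006939 - j0.005372 A = 0.005417∠-82.6° A.
Step 6 — Complex power: S = V·I* = 0.01024 - j0.03892 VA.
Step 7 — Real power: P = Re(S) = 0.01024 W.
Step 8 — Reactive power: Q = Im(S) = -0.03892 VAR.
Step 9 — Apparent power: |S| = 0.04025 VA.
Step 10 — Power factor: PF = P/|S| = 0.2544 (leading).

(a) P = 0.01024 W  (b) Q = -0.03892 VAR  (c) S = 0.04025 VA  (d) PF = 0.2544 (leading)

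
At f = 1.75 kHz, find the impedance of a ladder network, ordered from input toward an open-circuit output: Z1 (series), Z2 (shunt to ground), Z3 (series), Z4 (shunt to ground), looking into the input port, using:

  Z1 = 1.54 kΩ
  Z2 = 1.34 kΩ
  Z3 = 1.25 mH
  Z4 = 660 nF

Step 1 — Angular frequency: ω = 2π·f = 2π·1750 = 1.1e+04 rad/s.
Step 2 — Component impedances:
  Z1: Z = R = 1540 Ω
  Z2: Z = R = 1340 Ω
  Z3: Z = jωL = j·1.1e+04·0.00125 = 0 + j13.74 Ω
  Z4: Z = 1/(jωC) = -j/(ω·C) = 0 - j137.8 Ω
Step 3 — Ladder network (open output): work backward from the far end, alternating series and parallel combinations. Z_in = 1551 - j123 Ω = 1556∠-4.5° Ω.

Z = 1551 - j123 Ω = 1556∠-4.5° Ω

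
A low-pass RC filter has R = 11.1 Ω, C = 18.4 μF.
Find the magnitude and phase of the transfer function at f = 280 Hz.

Step 1 — Angular frequency: ω = 2π·280 = 1759 rad/s.
Step 2 — Transfer function: H(jω) = 1/(1 + jωRC).
Step 3 — Denominator: 1 + jωRC = 1 + j·1759·11.1·1.84e-05 = 1 + j0.3593.
Step 4 — H = 0.8857 - j0.3182.
Step 5 — Magnitude: |H| = 0.9411 (-0.5 dB); phase: φ = -19.8°.

|H| = 0.9411 (-0.5 dB), φ = -19.8°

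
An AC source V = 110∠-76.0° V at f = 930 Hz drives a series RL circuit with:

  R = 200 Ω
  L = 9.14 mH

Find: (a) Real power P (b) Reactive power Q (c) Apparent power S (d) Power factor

Step 1 — Angular frequency: ω = 2π·f = 2π·930 = 5843 rad/s.
Step 2 — Component impedances:
  R: Z = R = 200 Ω
  L: Z = jωL = j·5843·0.00914 = 0 + j53.41 Ω
Step 3 — Series combination: Z_total = R + L = 200 + j53.41 Ω = 207∠15.0° Ω.
Step 4 — Source phasor: V = 110∠-76.0° V = 26.61 - j106.7 V.
Step 5 — Current: I = V / Z = -0.008824 - j0.5313 A = 0.5314∠-91.0° A.
Step 6 — Complex power: S = V·I* = 56.47 + j15.08 VA.
Step 7 — Real power: P = Re(S) = 56.47 W.
Step 8 — Reactive power: Q = Im(S) = 15.08 VAR.
Step 9 — Apparent power: |S| = 58.45 VA.
Step 10 — Power factor: PF = P/|S| = 0.9661 (lagging).

(a) P = 56.47 W  (b) Q = 15.08 VAR  (c) S = 58.45 VA  (d) PF = 0.9661 (lagging)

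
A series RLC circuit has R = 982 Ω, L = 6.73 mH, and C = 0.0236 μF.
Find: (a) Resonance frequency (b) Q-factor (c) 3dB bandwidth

Step 1 — Resonance: ω₀ = 1/√(LC) = 1/√(0.00673·2.36e-08) = 7.935e+04 rad/s.
Step 2 — f₀ = ω₀/(2π) = 1.263e+04 Hz.
Step 3 — Series Q: Q = ω₀L/R = 7.935e+04·0.00673/982 = 0.5438.
Step 4 — Bandwidth: Δω = ω₀/Q = 1.459e+05 rad/s; BW = Δω/(2π) = 2.322e+04 Hz.

(a) f₀ = 1.263e+04 Hz  (b) Q = 0.5438  (c) BW = 2.322e+04 Hz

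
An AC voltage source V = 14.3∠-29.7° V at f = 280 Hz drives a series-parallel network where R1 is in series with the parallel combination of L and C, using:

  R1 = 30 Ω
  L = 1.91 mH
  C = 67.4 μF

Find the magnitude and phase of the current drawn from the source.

Step 1 — Angular frequency: ω = 2π·f = 2π·280 = 1759 rad/s.
Step 2 — Component impedances:
  R1: Z = R = 30 Ω
  L: Z = jωL = j·1759·0.00191 = 0 + j3.36 Ω
  C: Z = 1/(jωC) = -j/(ω·C) = 0 - j8.433 Ω
Step 3 — Parallel branch: L || C = 1/(1/L + 1/C) = 0 + j5.586 Ω.
Step 4 — Series with R1: Z_total = R1 + (L || C) = 30 + j5.586 Ω = 30.52∠10.5° Ω.
Step 5 — Source phasor: V = 14.3∠-29.7° V = 12.42 - j7.085 V.
Step 6 — Ohm's law: I = V / Z_total = (12.42 - j7.085) / (30 + j5.586) = 0.3577 - j0.3028 A.
Step 7 — Convert to polar: |I| = 0.4686 A, ∠I = -40.2°.

I = 0.4686∠-40.2° A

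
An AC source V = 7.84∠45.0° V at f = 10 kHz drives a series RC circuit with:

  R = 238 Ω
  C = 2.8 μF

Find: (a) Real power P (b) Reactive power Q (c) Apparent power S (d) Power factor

Step 1 — Angular frequency: ω = 2π·f = 2π·1e+04 = 6.283e+04 rad/s.
Step 2 — Component impedances:
  R: Z = R = 238 Ω
  C: Z = 1/(jωC) = -j/(ω·C) = 0 - j5.684 Ω
Step 3 — Series combination: Z_total = R + C = 238 - j5.684 Ω = 238.1∠-1.4° Ω.
Step 4 — Source phasor: V = 7.84∠45.0° V = 5.544 + j5.544 V.
Step 5 — Current: I = V / Z = 0.02272 + j0.02384 A = 0.03293∠46.4° A.
Step 6 — Complex power: S = V·I* = 0.2581 - j0.006164 VA.
Step 7 — Real power: P = Re(S) = 0.2581 W.
Step 8 — Reactive power: Q = Im(S) = -0.006164 VAR.
Step 9 — Apparent power: |S| = 0.2582 VA.
Step 10 — Power factor: PF = P/|S| = 0.9997 (leading).

(a) P = 0.2581 W  (b) Q = -0.006164 VAR  (c) S = 0.2582 VA  (d) PF = 0.9997 (leading)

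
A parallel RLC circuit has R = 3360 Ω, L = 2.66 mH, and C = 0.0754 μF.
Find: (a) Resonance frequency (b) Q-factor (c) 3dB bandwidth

Step 1 — Resonance: ω₀ = 1/√(LC) = 1/√(0.00266·7.54e-08) = 7.061e+04 rad/s.
Step 2 — f₀ = ω₀/(2π) = 1.124e+04 Hz.
Step 3 — Parallel Q: Q = R/(ω₀L) = 3360/(7.061e+04·0.00266) = 17.89.
Step 4 — Bandwidth: Δω = ω₀/Q = 3947 rad/s; BW = Δω/(2π) = 628.2 Hz.

(a) f₀ = 1.124e+04 Hz  (b) Q = 17.89  (c) BW = 628.2 Hz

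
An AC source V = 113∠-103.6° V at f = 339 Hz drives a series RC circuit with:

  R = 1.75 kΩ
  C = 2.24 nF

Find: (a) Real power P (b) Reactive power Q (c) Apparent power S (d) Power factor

Step 1 — Angular frequency: ω = 2π·f = 2π·339 = 2130 rad/s.
Step 2 — Component impedances:
  R: Z = R = 1750 Ω
  C: Z = 1/(jωC) = -j/(ω·C) = 0 - j2.096e+05 Ω
Step 3 — Series combination: Z_total = R + C = 1750 - j2.096e+05 Ω = 2.096e+05∠-89.5° Ω.
Step 4 — Source phasor: V = 113∠-103.6° V = -26.57 - j109.8 V.
Step 5 — Current: I = V / Z = 0.0005229 - j0.0001311 A = 0.0005391∠-14.1° A.
Step 6 — Complex power: S = V·I* = 0.0005087 - j0.06092 VA.
Step 7 — Real power: P = Re(S) = 0.0005087 W.
Step 8 — Reactive power: Q = Im(S) = -0.06092 VAR.
Step 9 — Apparent power: |S| = 0.06092 VA.
Step 10 — Power factor: PF = P/|S| = 0.008349 (leading).

(a) P = 0.0005087 W  (b) Q = -0.06092 VAR  (c) S = 0.06092 VA  (d) PF = 0.008349 (leading)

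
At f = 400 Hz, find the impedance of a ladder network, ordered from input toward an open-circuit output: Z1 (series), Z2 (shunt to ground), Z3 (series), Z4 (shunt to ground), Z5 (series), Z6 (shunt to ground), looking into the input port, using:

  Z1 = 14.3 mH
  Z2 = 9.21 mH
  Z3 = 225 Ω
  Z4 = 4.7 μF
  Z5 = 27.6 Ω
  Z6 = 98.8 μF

Step 1 — Angular frequency: ω = 2π·f = 2π·400 = 2513 rad/s.
Step 2 — Component impedances:
  Z1: Z = jωL = j·2513·0.0143 = 0 + j35.94 Ω
  Z2: Z = jωL = j·2513·0.00921 = 0 + j23.15 Ω
  Z3: Z = R = 225 Ω
  Z4: Z = 1/(jωC) = -j/(ω·C) = 0 - j84.66 Ω
  Z5: Z = R = 27.6 Ω
  Z6: Z = 1/(jωC) = -j/(ω·C) = 0 - j4.027 Ω
Step 3 — Ladder network (open output): work backward from the far end, alternating series and parallel combinations. Z_in = 2.156 + j58.98 Ω = 59.02∠87.9° Ω.

Z = 2.156 + j58.98 Ω = 59.02∠87.9° Ω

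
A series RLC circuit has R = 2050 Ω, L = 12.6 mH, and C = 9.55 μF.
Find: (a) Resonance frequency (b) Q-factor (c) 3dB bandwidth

Step 1 — Resonance: ω₀ = 1/√(LC) = 1/√(0.0126·9.55e-06) = 2883 rad/s.
Step 2 — f₀ = ω₀/(2π) = 458.8 Hz.
Step 3 — Series Q: Q = ω₀L/R = 2883·0.0126/2050 = 0.01772.
Step 4 — Bandwidth: Δω = ω₀/Q = 1.627e+05 rad/s; BW = Δω/(2π) = 2.589e+04 Hz.

(a) f₀ = 458.8 Hz  (b) Q = 0.01772  (c) BW = 2.589e+04 Hz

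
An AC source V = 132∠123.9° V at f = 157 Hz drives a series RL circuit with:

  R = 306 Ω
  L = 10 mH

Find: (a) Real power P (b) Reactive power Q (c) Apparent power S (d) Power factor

Step 1 — Angular frequency: ω = 2π·f = 2π·157 = 986.5 rad/s.
Step 2 — Component impedances:
  R: Z = R = 306 Ω
  L: Z = jωL = j·986.5·0.01 = 0 + j9.865 Ω
Step 3 — Series combination: Z_total = R + L = 306 + j9.865 Ω = 306.2∠1.8° Ω.
Step 4 — Source phasor: V = 132∠123.9° V = -73.62 + j109.6 V.
Step 5 — Current: I = V / Z = -0.2288 + j0.3654 A = 0.4311∠122.1° A.
Step 6 — Complex power: S = V·I* = 56.88 + j1.834 VA.
Step 7 — Real power: P = Re(S) = 56.88 W.
Step 8 — Reactive power: Q = Im(S) = 1.834 VAR.
Step 9 — Apparent power: |S| = 56.91 VA.
Step 10 — Power factor: PF = P/|S| = 0.9995 (lagging).

(a) P = 56.88 W  (b) Q = 1.834 VAR  (c) S = 56.91 VA  (d) PF = 0.9995 (lagging)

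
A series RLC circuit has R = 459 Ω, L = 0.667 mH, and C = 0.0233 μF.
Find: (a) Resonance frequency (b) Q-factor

Step 1 — Resonance condition Im(Z)=0 gives ω₀ = 1/√(LC).
Step 2 — ω₀ = 1/√(0.000667·2.33e-08) = 2.537e+05 rad/s.
Step 3 — f₀ = ω₀/(2π) = 4.037e+04 Hz.
Step 4 — Series Q: Q = ω₀L/R = 2.537e+05·0.000667/459 = 0.3686.

(a) f₀ = 4.037e+04 Hz  (b) Q = 0.3686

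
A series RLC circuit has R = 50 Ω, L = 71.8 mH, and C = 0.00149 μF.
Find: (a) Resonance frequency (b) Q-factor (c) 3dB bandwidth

Step 1 — Resonance condition Im(Z)=0 gives ω₀ = 1/√(LC).
Step 2 — ω₀ = 1/√(0.0718·1.49e-09) = 9.668e+04 rad/s.
Step 3 — f₀ = ω₀/(2π) = 1.539e+04 Hz.
Step 4 — Series Q: Q = ω₀L/R = 9.668e+04·0.0718/50 = 138.8.
Step 5 — 3dB bandwidth: Δω = ω₀/Q = 696.4 rad/s; BW = Δω/(2π) = 110.8 Hz.

(a) f₀ = 1.539e+04 Hz  (b) Q = 138.8  (c) BW = 110.8 Hz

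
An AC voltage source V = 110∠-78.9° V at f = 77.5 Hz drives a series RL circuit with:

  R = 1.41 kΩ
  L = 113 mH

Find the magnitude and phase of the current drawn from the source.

Step 1 — Angular frequency: ω = 2π·f = 2π·77.5 = 486.9 rad/s.
Step 2 — Component impedances:
  R: Z = R = 1410 Ω
  L: Z = jωL = j·486.9·0.113 = 0 + j55.02 Ω
Step 3 — Series combination: Z_total = R + L = 1410 + j55.02 Ω = 1411∠2.2° Ω.
Step 4 — Source phasor: V = 110∠-78.9° V = 21.18 - j107.9 V.
Step 5 — Ohm's law: I = V / Z_total = (21.18 - j107.9) / (1410 + j55.02) = 0.01201 - j0.07702 A.
Step 6 — Convert to polar: |I| = 0.07795 A, ∠I = -81.1°.

I = 0.07795∠-81.1° A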